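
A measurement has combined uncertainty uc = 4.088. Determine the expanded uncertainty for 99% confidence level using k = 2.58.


U = k * uc
U = 2.58 * 4.088
U = 10.5470

10.5470


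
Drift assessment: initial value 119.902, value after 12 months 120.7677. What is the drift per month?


rate = (v2 - v1) / months
= (120.7677 - 119.902) / 12
= 0.8657 / 12
= 0.0721

0.0721


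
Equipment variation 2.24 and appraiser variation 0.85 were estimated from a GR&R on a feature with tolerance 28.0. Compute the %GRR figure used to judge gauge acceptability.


GRR = sqrt(EV^2 + AV^2) = sqrt(2.24^2 + 0.85^2) = 2.3958506
%GRR = GRR / tol * 100 = 2.3958506 / 28.0 * 100
%GRR = 8.5566

8.5566


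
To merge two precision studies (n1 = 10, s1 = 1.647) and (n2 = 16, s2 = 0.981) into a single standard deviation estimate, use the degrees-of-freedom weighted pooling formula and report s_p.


s_p = sqrt(((n1-1)*s1^2 + (n2-1)*s2^2) / (n1+n2-2))
numerator = (10-1)*1.647^2 + (16-1)*0.981^2 = 24.413481 + 14.435415 = 38.848896
denominator = 10 + 16 - 2 = 24
s_p^2 = 38.848896 / 24 = 1.618704
s_p = sqrt(1.618704) = 1.2723

1.2723


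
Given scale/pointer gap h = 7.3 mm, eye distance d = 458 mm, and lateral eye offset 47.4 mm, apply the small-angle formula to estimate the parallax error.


error = h * offset / d
= 7.3 * 47.4 / 458
= 0.7555

0.7555


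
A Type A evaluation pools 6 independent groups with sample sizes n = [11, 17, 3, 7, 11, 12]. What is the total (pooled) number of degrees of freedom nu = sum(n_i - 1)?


nu = sum_i (n_i - 1)
nu = ((11 - 1) + (17 - 1) + (3 - 1) + (7 - 1) + (11 - 1) + (12 - 1))
nu = 10 + 16 + 2 + 6 + 10 + 11
nu = 55

55


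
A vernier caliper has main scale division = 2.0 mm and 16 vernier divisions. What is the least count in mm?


LC = MSD / n_div
= 2.0 / 16
= 0.1250

0.1250


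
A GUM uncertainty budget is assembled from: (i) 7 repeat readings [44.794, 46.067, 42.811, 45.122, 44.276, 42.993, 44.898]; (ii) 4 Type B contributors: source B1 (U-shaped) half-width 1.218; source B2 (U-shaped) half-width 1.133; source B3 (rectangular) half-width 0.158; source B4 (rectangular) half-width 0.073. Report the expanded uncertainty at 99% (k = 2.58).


mean = (44.794 + 46.067 + 42.811 + 45.122 + 44.276 + 42.993 + 44.898) / 7 = 44.423
s = sqrt(sum((x - mean)^2)/(n-1)) = 1.1704455
u_A = s / sqrt(n) = 1.1704455 / sqrt(7) = 0.44238682
u_B1 = 1.218 / sqrt(2) = 0.86125606
u_B2 = 1.133 / sqrt(2) = 0.80115198
u_B3 = 0.158 / sqrt(3) = 0.091221343
u_B4 = 0.073 / sqrt(3) = 0.04214657
uc = sqrt(0.44238682^2 + 0.86125606^2 + 0.80115198^2 + 0.091221343^2 + 0.04214657^2) = 1.2607182
U = k * uc = 2.58 * 1.2607182
U = 3.2527

3.2527


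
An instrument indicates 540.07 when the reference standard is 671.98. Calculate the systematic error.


Systematic error = measured - true
= 540.07 - 671.98
= -131.9100

-131.9100


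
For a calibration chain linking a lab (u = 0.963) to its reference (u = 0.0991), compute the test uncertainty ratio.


TUR = u_lab / u_ref
= 0.963 / 0.0991
= 9.7175

9.7175


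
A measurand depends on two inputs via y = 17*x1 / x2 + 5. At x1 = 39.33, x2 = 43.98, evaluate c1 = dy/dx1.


y = 17*x1 / x2 + 5
dy/dx1 = 17/x2
Evaluate at x2 = 43.98: c1 = 17 / 43.98
c1 = 0.3865

0.3865


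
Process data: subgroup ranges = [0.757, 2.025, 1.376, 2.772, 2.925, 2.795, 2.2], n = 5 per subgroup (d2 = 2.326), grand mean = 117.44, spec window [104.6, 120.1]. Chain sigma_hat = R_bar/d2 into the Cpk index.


R_bar = (0.757 + 2.025 + 1.376 + 2.772 + 2.925 + 2.795 + 2.2) / 7 = 2.1214286
sigma = R_bar / d2 = 2.1214286 / 2.326 = 0.91205013
Cp = (USL - LSL)/(6*sigma) = (120.1 - 104.6)/(6*0.91205013) = 2.8324
Cpu = (120.1 - 117.44)/(3*0.91205013) = 0.9722
Cpl = (117.44 - 104.6)/(3*0.91205013) = 4.6927
Cpk = min(Cpu, Cpl) = 0.9722

0.9722


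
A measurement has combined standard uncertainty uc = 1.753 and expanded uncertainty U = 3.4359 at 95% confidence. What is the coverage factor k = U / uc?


k = U / uc
k = 3.4359 / 1.753
k = 1.96

1.96


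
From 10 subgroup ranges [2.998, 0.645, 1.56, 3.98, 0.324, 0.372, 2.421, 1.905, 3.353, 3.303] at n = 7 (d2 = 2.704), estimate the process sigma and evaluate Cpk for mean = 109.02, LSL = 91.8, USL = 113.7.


R_bar = (2.998 + 0.645 + 1.56 + 3.98 + 0.324 + 0.372 + 2.421 + 1.905 + 3.353 + 3.303) / 10 = 2.0861
sigma = R_bar / d2 = 2.0861 / 2.704 = 0.77148669
Cp = (USL - LSL)/(6*sigma) = (113.7 - 91.8)/(6*0.77148669) = 4.7311
Cpu = (113.7 - 109.02)/(3*0.77148669) = 2.0221
Cpl = (109.02 - 91.8)/(3*0.77148669) = 7.4402
Cpk = min(Cpu, Cpl) = 2.0221

2.0221


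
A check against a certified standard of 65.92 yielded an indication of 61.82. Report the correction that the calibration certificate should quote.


Correction = standard - reading
= 65.92 - 61.82
= 4.1000

4.1000


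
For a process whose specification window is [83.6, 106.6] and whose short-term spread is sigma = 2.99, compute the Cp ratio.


Cp = (USL - LSL) / (6 * sigma)
= (106.6 - 83.6) / (6 * 2.99)
= 23.0000 / 17.9400
= 1.2821

1.2821


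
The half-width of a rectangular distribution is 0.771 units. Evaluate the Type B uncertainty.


u_B = half_width / sqrt(3)
u_B = 0.771 / 1.7320508
u_B = 0.4451

0.4451


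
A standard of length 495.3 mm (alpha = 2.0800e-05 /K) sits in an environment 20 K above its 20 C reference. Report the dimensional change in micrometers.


dL = L * alpha * dT
= 495.3 * 2.0800e-05 * 20
= 0.2060448 mm
dL_um = 0.2060448 * 1000 = 206.0448 um

206.0448


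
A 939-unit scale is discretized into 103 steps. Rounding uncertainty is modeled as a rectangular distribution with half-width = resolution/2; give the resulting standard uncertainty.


resolution = range / divisions
resolution = 939 / 103 = 9.1165049
u_res = resolution / (2*sqrt(3))
u_res = 9.1165049 / 3.4641016
u_res = 2.6317

2.6317


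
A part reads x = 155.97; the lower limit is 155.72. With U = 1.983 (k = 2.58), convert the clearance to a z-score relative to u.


u = U / k = 1.983 / 2.58 = 0.76860465
margin = |LSL - x| = |155.72 - 155.97| = 0.25
z = margin / u = 0.25 / 0.76860465
z = 0.3253

0.3253


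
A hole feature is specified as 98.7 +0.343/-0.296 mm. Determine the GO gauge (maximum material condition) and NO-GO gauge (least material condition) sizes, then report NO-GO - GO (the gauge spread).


GO = nominal - lower_tol (smallest hole = maximum material condition)
GO = 98.7 - 0.296 = 98.404
NO-GO = nominal + upper_tol (largest hole = least material condition)
NO-GO = 98.7 + 0.343 = 99.043
spread = NO-GO - GO = 99.043 - 98.404 = 0.6390

0.6390


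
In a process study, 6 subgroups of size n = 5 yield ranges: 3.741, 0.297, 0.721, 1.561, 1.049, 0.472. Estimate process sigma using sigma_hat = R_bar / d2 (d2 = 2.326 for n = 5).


R_bar = (3.741 + 0.297 + 0.721 + 1.561 + 1.049 + 0.472) / 6
R_bar = 7.841 / 6 = 1.3068333
sigma_hat = R_bar / d2 = 1.3068333 / 2.326 = 0.5618

0.5618


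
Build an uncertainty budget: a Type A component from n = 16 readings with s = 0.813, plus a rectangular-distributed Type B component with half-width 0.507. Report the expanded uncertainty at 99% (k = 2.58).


u_A = s / sqrt(n) = 0.813 / sqrt(16) = 0.20325
u_B = half_width / sqrt(3) = 0.507 / sqrt(3) = 0.29271659
uc = sqrt(u_A^2 + u_B^2) = sqrt(0.20325^2 + 0.29271659^2) = 0.35636156
U = k * uc = 2.58 * 0.35636156
U = 0.9194

0.9194


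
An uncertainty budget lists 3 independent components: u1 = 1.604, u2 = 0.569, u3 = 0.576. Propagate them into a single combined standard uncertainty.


uc = sqrt(1.604^2 + 0.569^2 + 0.576^2)
uc = sqrt(3.228353)
uc = 1.7968

1.7968


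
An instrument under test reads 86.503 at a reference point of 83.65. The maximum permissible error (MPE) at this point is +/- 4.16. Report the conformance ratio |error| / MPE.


e = indication - reference = 86.503 - 83.65 = 2.8530
|e| = 2.8530
ratio = |e| / MPE = 2.8530 / 4.16
ratio = 0.6858

0.6858


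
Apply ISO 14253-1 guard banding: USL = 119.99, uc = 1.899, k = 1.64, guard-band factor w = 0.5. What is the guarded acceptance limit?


U = k * uc = 1.64 * 1.899 = 3.11436
guard band g = w * U = 0.5 * 3.11436 = 1.55718
AL = USL - g = 119.99 - 1.55718
AL = 118.4328

118.4328


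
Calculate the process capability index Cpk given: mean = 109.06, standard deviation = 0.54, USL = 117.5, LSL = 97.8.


Cpu = (USL - mean) / (3*sigma) = (117.5 - 109.06) / (3*0.54) = 5.2099
Cpl = (mean - LSL) / (3*sigma) = (109.06 - 97.8) / (3*0.54) = 6.9506
Cpk = min(Cpu, Cpl) = 5.2099

5.2099


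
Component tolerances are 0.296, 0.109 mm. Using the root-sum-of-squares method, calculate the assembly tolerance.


RSS = sqrt(0.296^2 + 0.109^2)
= sqrt(0.099497)
= 0.3154

0.3154


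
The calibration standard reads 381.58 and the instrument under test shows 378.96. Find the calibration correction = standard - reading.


Correction = standard - reading
= 381.58 - 378.96
= 2.6200

2.6200


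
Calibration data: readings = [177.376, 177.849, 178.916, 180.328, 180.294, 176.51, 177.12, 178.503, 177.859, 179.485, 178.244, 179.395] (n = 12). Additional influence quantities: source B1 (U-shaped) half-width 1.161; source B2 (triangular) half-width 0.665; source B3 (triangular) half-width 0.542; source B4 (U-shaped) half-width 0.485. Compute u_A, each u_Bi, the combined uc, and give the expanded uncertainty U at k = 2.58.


mean = (177.376 + 177.849 + 178.916 + 180.328 + 180.294 + 176.51 + 177.12 + 178.503 + 177.859 + 179.485 + 178.244 + 179.395) / 12 = 178.4899167
s = sqrt(sum((x - mean)^2)/(n-1)) = 1.2259026
u_A = s / sqrt(n) = 1.2259026 / sqrt(12) = 0.3538876
u_B1 = 1.161 / sqrt(2) = 0.82095097
u_B2 = 0.665 / sqrt(6) = 0.27148511
u_B3 = 0.542 / sqrt(6) = 0.22127057
u_B4 = 0.485 / sqrt(2) = 0.34294679
uc = sqrt(0.3538876^2 + 0.82095097^2 + 0.27148511^2 + 0.22127057^2 + 0.34294679^2) = 1.0195461
U = k * uc = 2.58 * 1.0195461
U = 2.6304

2.6304


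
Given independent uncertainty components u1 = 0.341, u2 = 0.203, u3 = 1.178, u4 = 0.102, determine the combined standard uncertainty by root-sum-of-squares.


uc = sqrt(0.341^2 + 0.203^2 + 1.178^2 + 0.102^2)
uc = sqrt(1.555578)
uc = 1.2472

1.2472


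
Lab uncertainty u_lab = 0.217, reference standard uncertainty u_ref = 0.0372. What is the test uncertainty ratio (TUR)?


TUR = u_lab / u_ref
= 0.217 / 0.0372
= 5.8333

5.8333


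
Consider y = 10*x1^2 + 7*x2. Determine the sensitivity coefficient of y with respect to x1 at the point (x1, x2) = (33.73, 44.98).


y = 10*x1^2 + 7*x2
dy/dx1 = 2*10*x1
Evaluate at x1 = 33.73: c1 = 20 * 33.73
c1 = 674.6000

674.6000


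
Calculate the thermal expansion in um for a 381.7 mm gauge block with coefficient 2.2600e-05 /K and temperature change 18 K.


dL = L * alpha * dT
= 381.7 * 2.2600e-05 * 18
= 0.1552756 mm
dL_um = 0.1552756 * 1000 = 155.2756 um

155.2756


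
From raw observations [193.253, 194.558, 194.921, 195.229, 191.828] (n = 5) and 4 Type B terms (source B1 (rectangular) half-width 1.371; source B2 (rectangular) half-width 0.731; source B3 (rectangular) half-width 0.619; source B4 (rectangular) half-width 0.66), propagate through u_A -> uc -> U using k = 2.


mean = (193.253 + 194.558 + 194.921 + 195.229 + 191.828) / 5 = 193.9578
s = sqrt(sum((x - mean)^2)/(n-1)) = 1.4086106
u_A = s / sqrt(n) = 1.4086106 / sqrt(5) = 0.62994981
u_B1 = 1.371 / sqrt(3) = 0.79154722
u_B2 = 0.731 / sqrt(3) = 0.42204305
u_B3 = 0.619 / sqrt(3) = 0.35737982
u_B4 = 0.66 / sqrt(3) = 0.38105118
uc = sqrt(0.62994981^2 + 0.79154722^2 + 0.42204305^2 + 0.35737982^2 + 0.38105118^2) = 1.2142588
U = k * uc = 2 * 1.2142588
U = 2.4285

2.4285


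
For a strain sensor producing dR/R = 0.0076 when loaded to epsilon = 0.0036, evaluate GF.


GF = (dR/R) / epsilon
= 0.0076 / 0.0036
= 2.1111

2.1111


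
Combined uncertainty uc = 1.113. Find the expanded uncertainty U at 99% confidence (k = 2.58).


U = k * uc
U = 2.58 * 1.113
U = 2.8715

2.8715


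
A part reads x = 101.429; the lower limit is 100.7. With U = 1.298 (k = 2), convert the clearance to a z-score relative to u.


u = U / k = 1.298 / 2 = 0.649
margin = |LSL - x| = |100.7 - 101.429| = 0.729
z = margin / u = 0.729 / 0.649
z = 1.1233

1.1233


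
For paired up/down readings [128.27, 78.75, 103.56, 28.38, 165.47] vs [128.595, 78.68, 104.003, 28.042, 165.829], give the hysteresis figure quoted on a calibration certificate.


|128.27 - 128.595| = 0.3250
|78.75 - 78.68| = 0.0700
|103.56 - 104.003| = 0.4430
|28.38 - 28.042| = 0.3380
|165.47 - 165.829| = 0.3590
hysteresis = max(diffs) = 0.4430

0.4430


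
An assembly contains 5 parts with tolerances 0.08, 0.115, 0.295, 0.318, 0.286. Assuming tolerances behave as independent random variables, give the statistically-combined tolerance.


RSS = sqrt(0.08^2 + 0.115^2 + 0.295^2 + 0.318^2 + 0.286^2)
= sqrt(0.28957)
= 0.5381

0.5381


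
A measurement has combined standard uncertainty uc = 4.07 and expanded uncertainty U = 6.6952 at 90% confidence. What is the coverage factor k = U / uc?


k = U / uc
k = 6.6952 / 4.07
k = 1.645

1.645


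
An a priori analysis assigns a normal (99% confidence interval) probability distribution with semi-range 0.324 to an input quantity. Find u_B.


u_B = half_width / 2.576
u_B = 0.324 / 2.576
u_B = 0.1258

0.1258


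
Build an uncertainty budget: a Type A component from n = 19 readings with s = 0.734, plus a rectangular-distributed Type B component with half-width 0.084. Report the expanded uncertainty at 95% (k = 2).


u_A = s / sqrt(n) = 0.734 / sqrt(19) = 0.16839115
u_B = half_width / sqrt(3) = 0.084 / sqrt(3) = 0.048497423
uc = sqrt(u_A^2 + u_B^2) = sqrt(0.16839115^2 + 0.048497423^2) = 0.17523578
U = k * uc = 2 * 0.17523578
U = 0.3505

0.3505


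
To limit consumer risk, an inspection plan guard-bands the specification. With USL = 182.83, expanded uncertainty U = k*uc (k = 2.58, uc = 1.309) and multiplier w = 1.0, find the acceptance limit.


U = k * uc = 2.58 * 1.309 = 3.37722
guard band g = w * U = 1.0 * 3.37722 = 3.37722
AL = USL - g = 182.83 - 3.37722
AL = 179.4528

179.4528


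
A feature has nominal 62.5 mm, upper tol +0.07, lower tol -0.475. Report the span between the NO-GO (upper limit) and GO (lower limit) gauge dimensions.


GO = nominal - lower_tol (smallest hole = maximum material condition)
GO = 62.5 - 0.475 = 62.025
NO-GO = nominal + upper_tol (largest hole = least material condition)
NO-GO = 62.5 + 0.07 = 62.57
spread = NO-GO - GO = 62.57 - 62.025 = 0.5450

0.5450


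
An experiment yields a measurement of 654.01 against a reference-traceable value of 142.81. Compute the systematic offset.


Systematic error = measured - true
= 654.01 - 142.81
= 511.2000

511.2000


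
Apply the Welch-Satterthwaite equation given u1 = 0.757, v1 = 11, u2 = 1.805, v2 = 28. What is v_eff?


uc = sqrt(u1^2 + u2^2) = sqrt(0.757^2 + 1.805^2) = 1.957313
v_eff = uc^4 / (u1^4/v1 + u2^4/v2)
= 1.957313^4 / (0.757^4/11 + 1.805^4/28)
= 14.677129 / 0.40895059
v_eff = 35.8897

35.8897


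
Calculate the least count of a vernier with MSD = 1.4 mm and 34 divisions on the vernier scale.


LC = MSD / n_div
= 1.4 / 34
= 0.0412

0.0412


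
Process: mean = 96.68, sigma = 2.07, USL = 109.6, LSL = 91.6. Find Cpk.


Cpu = (USL - mean) / (3*sigma) = (109.6 - 96.68) / (3*2.07) = 2.0805
Cpl = (mean - LSL) / (3*sigma) = (96.68 - 91.6) / (3*2.07) = 0.8180
Cpk = min(Cpu, Cpl) = 0.8180

0.8180


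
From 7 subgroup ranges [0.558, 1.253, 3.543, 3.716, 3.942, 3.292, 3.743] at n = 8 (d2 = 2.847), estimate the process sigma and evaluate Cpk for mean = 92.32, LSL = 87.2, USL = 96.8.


R_bar = (0.558 + 1.253 + 3.543 + 3.716 + 3.942 + 3.292 + 3.743) / 7 = 2.8638571
sigma = R_bar / d2 = 2.8638571 / 2.847 = 1.005921
Cp = (USL - LSL)/(6*sigma) = (96.8 - 87.2)/(6*1.005921) = 1.5906
Cpu = (96.8 - 92.32)/(3*1.005921) = 1.4845
Cpl = (92.32 - 87.2)/(3*1.005921) = 1.6966
Cpk = min(Cpu, Cpl) = 1.4845

1.4845


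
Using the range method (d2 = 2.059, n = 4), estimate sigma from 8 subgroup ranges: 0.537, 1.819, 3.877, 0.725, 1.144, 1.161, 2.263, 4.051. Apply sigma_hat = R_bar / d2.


R_bar = (0.537 + 1.819 + 3.877 + 0.725 + 1.144 + 1.161 + 2.263 + 4.051) / 8
R_bar = 15.577 / 8 = 1.947125
sigma_hat = R_bar / d2 = 1.947125 / 2.059 = 0.9457

0.9457


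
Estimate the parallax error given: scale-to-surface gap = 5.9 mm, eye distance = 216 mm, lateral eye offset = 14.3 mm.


error = h * offset / d
= 5.9 * 14.3 / 216
= 0.3906

0.3906


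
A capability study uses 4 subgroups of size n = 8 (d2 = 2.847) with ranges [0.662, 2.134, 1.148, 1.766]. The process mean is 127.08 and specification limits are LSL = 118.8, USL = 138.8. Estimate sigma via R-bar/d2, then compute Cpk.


R_bar = (0.662 + 2.134 + 1.148 + 1.766) / 4 = 1.4275
sigma = R_bar / d2 = 1.4275 / 2.847 = 0.50140499
Cp = (USL - LSL)/(6*sigma) = (138.8 - 118.8)/(6*0.50140499) = 6.6480
Cpu = (138.8 - 127.08)/(3*0.50140499) = 7.7914
Cpl = (127.08 - 118.8)/(3*0.50140499) = 5.5045
Cpk = min(Cpu, Cpl) = 5.5045

5.5045


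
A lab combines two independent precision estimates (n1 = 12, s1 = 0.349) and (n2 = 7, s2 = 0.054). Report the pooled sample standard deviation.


s_p = sqrt(((n1-1)*s1^2 + (n2-1)*s2^2) / (n1+n2-2))
numerator = (12-1)*0.349^2 + (7-1)*0.054^2 = 1.339811 + 0.017496 = 1.357307
denominator = 12 + 7 - 2 = 17
s_p^2 = 1.357307 / 17 = 0.079841588
s_p = sqrt(0.079841588) = 0.2826

0.2826


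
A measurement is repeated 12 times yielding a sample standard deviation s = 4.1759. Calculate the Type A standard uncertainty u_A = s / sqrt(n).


u_A = s / sqrt(n)
u_A = 4.1759 / sqrt(12)
u_A = 4.1759 / 3.4641016
u_A = 1.2055

1.2055


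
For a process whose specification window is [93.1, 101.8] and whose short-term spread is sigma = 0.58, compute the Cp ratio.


Cp = (USL - LSL) / (6 * sigma)
= (101.8 - 93.1) / (6 * 0.58)
= 8.7000 / 3.4800
= 2.5000

2.5000


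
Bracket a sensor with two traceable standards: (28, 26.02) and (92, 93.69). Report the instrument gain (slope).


slope = (y2 - y1) / (x2 - x1)
= (93.69 - 26.02) / (92 - 28)
= 67.6700 / 64
= 1.0573

1.0573


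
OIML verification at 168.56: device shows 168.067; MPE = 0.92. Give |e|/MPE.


e = indication - reference = 168.067 - 168.56 = -0.4930
|e| = 0.4930
ratio = |e| / MPE = 0.4930 / 0.92
ratio = 0.5359

0.5359


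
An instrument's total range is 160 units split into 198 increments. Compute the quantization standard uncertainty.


resolution = range / divisions
resolution = 160 / 198 = 0.80808081
u_res = resolution / (2*sqrt(3))
u_res = 0.80808081 / 3.4641016
u_res = 0.2333

0.2333


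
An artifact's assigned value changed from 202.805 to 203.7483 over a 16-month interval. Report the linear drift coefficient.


rate = (v2 - v1) / months
= (203.7483 - 202.805) / 16
= 0.9433 / 16
= 0.0590

0.0590


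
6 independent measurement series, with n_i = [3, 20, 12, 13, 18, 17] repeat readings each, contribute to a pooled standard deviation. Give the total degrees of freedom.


nu = sum_i (n_i - 1)
nu = ((3 - 1) + (20 - 1) + (12 - 1) + (13 - 1) + (18 - 1) + (17 - 1))
nu = 2 + 19 + 11 + 12 + 17 + 16
nu = 77

77


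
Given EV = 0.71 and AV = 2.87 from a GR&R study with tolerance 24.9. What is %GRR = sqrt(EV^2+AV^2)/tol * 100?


GRR = sqrt(EV^2 + AV^2) = sqrt(0.71^2 + 2.87^2) = 2.9565182
%GRR = GRR / tol * 100 = 2.9565182 / 24.9 * 100
%GRR = 11.8736

11.8736


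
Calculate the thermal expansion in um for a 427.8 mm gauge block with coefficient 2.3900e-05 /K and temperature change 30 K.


dL = L * alpha * dT
= 427.8 * 2.3900e-05 * 30
= 0.3067326 mm
dL_um = 0.3067326 * 1000 = 306.7326 um

306.7326


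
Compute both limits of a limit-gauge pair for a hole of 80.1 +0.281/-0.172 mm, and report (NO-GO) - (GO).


GO = nominal - lower_tol (smallest hole = maximum material condition)
GO = 80.1 - 0.172 = 79.928
NO-GO = nominal + upper_tol (largest hole = least material condition)
NO-GO = 80.1 + 0.281 = 80.381
spread = NO-GO - GO = 80.381 - 79.928 = 0.4530

0.4530


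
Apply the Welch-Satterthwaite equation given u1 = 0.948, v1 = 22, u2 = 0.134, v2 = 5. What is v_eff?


uc = sqrt(u1^2 + u2^2) = sqrt(0.948^2 + 0.134^2) = 0.95742363
v_eff = uc^4 / (u1^4/v1 + u2^4/v2)
= 0.95742363^4 / (0.948^4/22 + 0.134^4/5)
= 0.84026557 / 0.036776705
v_eff = 22.8478

22.8478


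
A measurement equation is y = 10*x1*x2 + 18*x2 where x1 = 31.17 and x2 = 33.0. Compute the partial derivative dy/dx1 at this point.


y = 10*x1*x2 + 18*x2
dy/dx1 = 10*x2
Evaluate at x2 = 33.0: c1 = 10 * 33.0
c1 = 330.0000

330.0000


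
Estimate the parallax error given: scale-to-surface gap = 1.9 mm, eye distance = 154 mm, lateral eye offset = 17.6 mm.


error = h * offset / d
= 1.9 * 17.6 / 154
= 0.2171

0.2171


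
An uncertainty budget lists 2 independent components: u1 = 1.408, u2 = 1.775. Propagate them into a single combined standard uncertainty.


uc = sqrt(1.408^2 + 1.775^2)
uc = sqrt(5.133089)
uc = 2.2656

2.2656


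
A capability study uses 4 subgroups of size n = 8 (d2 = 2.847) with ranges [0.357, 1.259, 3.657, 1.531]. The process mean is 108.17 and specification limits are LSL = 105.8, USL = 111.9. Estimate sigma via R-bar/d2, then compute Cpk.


R_bar = (0.357 + 1.259 + 3.657 + 1.531) / 4 = 1.701
sigma = R_bar / d2 = 1.701 / 2.847 = 0.59747102
Cp = (USL - LSL)/(6*sigma) = (111.9 - 105.8)/(6*0.59747102) = 1.7016
Cpu = (111.9 - 108.17)/(3*0.59747102) = 2.0810
Cpl = (108.17 - 105.8)/(3*0.59747102) = 1.3222
Cpk = min(Cpu, Cpl) = 1.3222

1.3222


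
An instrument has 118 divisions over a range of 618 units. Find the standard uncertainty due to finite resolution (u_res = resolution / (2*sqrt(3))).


resolution = range / divisions
resolution = 618 / 118 = 5.2372881
u_res = resolution / (2*sqrt(3))
u_res = 5.2372881 / 3.4641016
u_res = 1.5119

1.5119


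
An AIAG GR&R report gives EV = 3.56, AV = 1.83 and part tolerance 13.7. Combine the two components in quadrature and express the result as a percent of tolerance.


GRR = sqrt(EV^2 + AV^2) = sqrt(3.56^2 + 1.83^2) = 4.0028115
%GRR = GRR / tol * 100 = 4.0028115 / 13.7 * 100
%GRR = 29.2176

29.2176


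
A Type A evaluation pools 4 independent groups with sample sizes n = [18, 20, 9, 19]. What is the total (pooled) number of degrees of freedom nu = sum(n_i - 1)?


nu = sum_i (n_i - 1)
nu = ((18 - 1) + (20 - 1) + (9 - 1) + (19 - 1))
nu = 17 + 19 + 8 + 18
nu = 62

62


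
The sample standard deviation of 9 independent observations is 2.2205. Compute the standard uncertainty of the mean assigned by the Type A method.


u_A = s / sqrt(n)
u_A = 2.2205 / sqrt(9)
u_A = 2.2205 / 3
u_A = 0.7402

0.7402


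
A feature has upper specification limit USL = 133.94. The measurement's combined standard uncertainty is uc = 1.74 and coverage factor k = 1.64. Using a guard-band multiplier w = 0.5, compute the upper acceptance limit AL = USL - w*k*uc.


U = k * uc = 1.64 * 1.74 = 2.8536
guard band g = w * U = 0.5 * 2.8536 = 1.4268
AL = USL - g = 133.94 - 1.4268
AL = 132.5132

132.5132


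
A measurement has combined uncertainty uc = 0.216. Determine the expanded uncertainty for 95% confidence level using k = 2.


U = k * uc
U = 2 * 0.216
U = 0.4320

0.4320


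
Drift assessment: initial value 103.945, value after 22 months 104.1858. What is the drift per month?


rate = (v2 - v1) / months
= (104.1858 - 103.945) / 22
= 0.2408 / 22
= 0.0109

0.0109


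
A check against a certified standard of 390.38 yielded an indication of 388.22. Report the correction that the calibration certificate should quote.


Correction = standard - reading
= 390.38 - 388.22
= 2.1600

2.1600


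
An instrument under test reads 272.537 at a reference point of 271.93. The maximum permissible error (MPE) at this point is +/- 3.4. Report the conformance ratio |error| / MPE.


e = indication - reference = 272.537 - 271.93 = 0.6070
|e| = 0.6070
ratio = |e| / MPE = 0.6070 / 3.4
ratio = 0.1785

0.1785


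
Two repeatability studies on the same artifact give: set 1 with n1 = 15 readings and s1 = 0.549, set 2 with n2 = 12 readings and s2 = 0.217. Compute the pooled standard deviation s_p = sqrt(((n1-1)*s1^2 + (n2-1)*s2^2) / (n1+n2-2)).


s_p = sqrt(((n1-1)*s1^2 + (n2-1)*s2^2) / (n1+n2-2))
numerator = (15-1)*0.549^2 + (12-1)*0.217^2 = 4.219614 + 0.517979 = 4.737593
denominator = 15 + 12 - 2 = 25
s_p^2 = 4.737593 / 25 = 0.18950372
s_p = sqrt(0.18950372) = 0.4353

0.4353


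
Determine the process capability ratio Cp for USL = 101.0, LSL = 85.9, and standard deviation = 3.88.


Cp = (USL - LSL) / (6 * sigma)
= (101.0 - 85.9) / (6 * 3.88)
= 15.1000 / 23.2800
= 0.6486

0.6486


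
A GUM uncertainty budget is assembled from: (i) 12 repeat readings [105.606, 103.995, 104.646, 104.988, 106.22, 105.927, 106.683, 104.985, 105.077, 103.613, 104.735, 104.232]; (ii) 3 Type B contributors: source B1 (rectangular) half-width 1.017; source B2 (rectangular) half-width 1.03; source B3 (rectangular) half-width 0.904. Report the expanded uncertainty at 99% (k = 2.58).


mean = (105.606 + 103.995 + 104.646 + 104.988 + 106.22 + 105.927 + 106.683 + 104.985 + 105.077 + 103.613 + 104.735 + 104.232) / 12 = 105.0589167
s = sqrt(sum((x - mean)^2)/(n-1)) = 0.91608142
u_A = s / sqrt(n) = 0.91608142 / sqrt(12) = 0.26444993
u_B1 = 1.017 / sqrt(3) = 0.58716522
u_B2 = 1.03 / sqrt(3) = 0.59467078
u_B3 = 0.904 / sqrt(3) = 0.52192464
uc = sqrt(0.26444993^2 + 0.58716522^2 + 0.59467078^2 + 0.52192464^2) = 1.0201644
U = k * uc = 2.58 * 1.0201644
U = 2.6320

2.6320


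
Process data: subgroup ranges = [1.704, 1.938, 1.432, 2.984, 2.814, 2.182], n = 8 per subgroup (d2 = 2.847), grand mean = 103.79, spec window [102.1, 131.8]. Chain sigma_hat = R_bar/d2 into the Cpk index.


R_bar = (1.704 + 1.938 + 1.432 + 2.984 + 2.814 + 2.182) / 6 = 2.1756667
sigma = R_bar / d2 = 2.1756667 / 2.847 = 0.76419624
Cp = (USL - LSL)/(6*sigma) = (131.8 - 102.1)/(6*0.76419624) = 6.4774
Cpu = (131.8 - 103.79)/(3*0.76419624) = 12.2176
Cpl = (103.79 - 102.1)/(3*0.76419624) = 0.7372
Cpk = min(Cpu, Cpl) = 0.7372

0.7372


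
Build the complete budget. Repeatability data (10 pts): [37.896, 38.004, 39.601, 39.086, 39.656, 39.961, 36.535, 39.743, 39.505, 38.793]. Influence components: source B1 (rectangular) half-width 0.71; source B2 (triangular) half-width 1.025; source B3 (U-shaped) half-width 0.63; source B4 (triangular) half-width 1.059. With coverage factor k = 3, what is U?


mean = (37.896 + 38.004 + 39.601 + 39.086 + 39.656 + 39.961 + 36.535 + 39.743 + 39.505 + 38.793) / 10 = 38.878
s = sqrt(sum((x - mean)^2)/(n-1)) = 1.0909015
u_A = s / sqrt(n) = 1.0909015 / sqrt(10) = 0.34497334
u_B1 = 0.71 / sqrt(3) = 0.40991869
u_B2 = 1.025 / sqrt(6) = 0.4184545
u_B3 = 0.63 / sqrt(2) = 0.44547727
u_B4 = 1.059 / sqrt(6) = 0.43233494
uc = sqrt(0.34497334^2 + 0.40991869^2 + 0.4184545^2 + 0.44547727^2 + 0.43233494^2) = 0.92060176
U = k * uc = 3 * 0.92060176
U = 2.7618

2.7618


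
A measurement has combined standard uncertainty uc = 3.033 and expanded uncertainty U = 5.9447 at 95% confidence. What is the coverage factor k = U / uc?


k = U / uc
k = 5.9447 / 3.033
k = 1.96

1.96


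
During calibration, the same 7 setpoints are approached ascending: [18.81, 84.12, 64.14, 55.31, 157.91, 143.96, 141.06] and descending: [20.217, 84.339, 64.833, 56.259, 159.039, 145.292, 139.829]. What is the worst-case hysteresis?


|18.81 - 20.217| = 1.4070
|84.12 - 84.339| = 0.2190
|64.14 - 64.833| = 0.6930
|55.31 - 56.259| = 0.9490
|157.91 - 159.039| = 1.1290
|143.96 - 145.292| = 1.3320
|141.06 - 139.829| = 1.2310
hysteresis = max(diffs) = 1.4070

1.4070


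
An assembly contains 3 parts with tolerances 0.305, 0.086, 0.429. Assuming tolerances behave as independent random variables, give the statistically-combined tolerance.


RSS = sqrt(0.305^2 + 0.086^2 + 0.429^2)
= sqrt(0.284462)
= 0.5333

0.5333


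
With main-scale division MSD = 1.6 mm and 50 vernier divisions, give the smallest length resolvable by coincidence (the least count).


LC = MSD / n_div
= 1.6 / 50
= 0.0320

0.0320


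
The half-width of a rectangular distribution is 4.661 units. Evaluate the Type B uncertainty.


u_B = half_width / sqrt(3)
u_B = 4.661 / 1.7320508
u_B = 2.6910

2.6910


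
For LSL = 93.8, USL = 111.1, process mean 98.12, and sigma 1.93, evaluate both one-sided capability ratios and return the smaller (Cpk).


Cpu = (USL - mean) / (3*sigma) = (111.1 - 98.12) / (3*1.93) = 2.2418
Cpl = (mean - LSL) / (3*sigma) = (98.12 - 93.8) / (3*1.93) = 0.7461
Cpk = min(Cpu, Cpl) = 0.7461

0.7461


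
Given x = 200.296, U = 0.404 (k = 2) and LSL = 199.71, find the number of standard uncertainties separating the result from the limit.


u = U / k = 0.404 / 2 = 0.202
margin = |LSL - x| = |199.71 - 200.296| = 0.586
z = margin / u = 0.586 / 0.202
z = 2.9010

2.9010


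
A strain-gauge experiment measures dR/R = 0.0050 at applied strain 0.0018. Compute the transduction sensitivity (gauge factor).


GF = (dR/R) / epsilon
= 0.0050 / 0.0018
= 2.7778

2.7778


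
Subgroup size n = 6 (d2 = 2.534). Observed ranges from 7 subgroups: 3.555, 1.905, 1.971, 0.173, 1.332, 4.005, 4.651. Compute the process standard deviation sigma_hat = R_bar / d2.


R_bar = (3.555 + 1.905 + 1.971 + 0.173 + 1.332 + 4.005 + 4.651) / 7
R_bar = 17.592 / 7 = 2.5131429
sigma_hat = R_bar / d2 = 2.5131429 / 2.534 = 0.9918

0.9918


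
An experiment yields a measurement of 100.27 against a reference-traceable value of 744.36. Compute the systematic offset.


Systematic error = measured - true
= 100.27 - 744.36
= -644.0900

-644.0900


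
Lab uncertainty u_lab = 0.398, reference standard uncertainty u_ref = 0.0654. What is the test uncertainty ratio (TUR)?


TUR = u_lab / u_ref
= 0.398 / 0.0654
= 6.0856

6.0856


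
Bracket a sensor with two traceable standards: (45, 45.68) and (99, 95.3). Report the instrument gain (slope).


slope = (y2 - y1) / (x2 - x1)
= (95.3 - 45.68) / (99 - 45)
= 49.6200 / 54
= 0.9189

0.9189


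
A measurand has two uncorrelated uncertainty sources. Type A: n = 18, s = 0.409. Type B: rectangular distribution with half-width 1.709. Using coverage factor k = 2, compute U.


u_A = s / sqrt(n) = 0.409 / sqrt(18) = 0.096402225
u_B = half_width / sqrt(3) = 1.709 / sqrt(3) = 0.98669161
uc = sqrt(u_A^2 + u_B^2) = sqrt(0.096402225^2 + 0.98669161^2) = 0.99138979
U = k * uc = 2 * 0.99138979
U = 1.9828

1.9828


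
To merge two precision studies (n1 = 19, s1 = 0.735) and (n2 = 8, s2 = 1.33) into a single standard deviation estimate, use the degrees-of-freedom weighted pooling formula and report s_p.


s_p = sqrt(((n1-1)*s1^2 + (n2-1)*s2^2) / (n1+n2-2))
numerator = (19-1)*0.735^2 + (8-1)*1.33^2 = 9.72405 + 12.3823 = 22.10635
denominator = 19 + 8 - 2 = 25
s_p^2 = 22.10635 / 25 = 0.884254
s_p = sqrt(0.884254) = 0.9403

0.9403


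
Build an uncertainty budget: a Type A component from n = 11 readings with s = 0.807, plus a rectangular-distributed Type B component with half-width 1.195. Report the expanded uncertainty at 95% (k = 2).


u_A = s / sqrt(n) = 0.807 / sqrt(11) = 0.24331966
u_B = half_width / sqrt(3) = 1.195 / sqrt(3) = 0.68993357
uc = sqrt(u_A^2 + u_B^2) = sqrt(0.24331966^2 + 0.68993357^2) = 0.73158239
U = k * uc = 2 * 0.73158239
U = 1.4632

1.4632


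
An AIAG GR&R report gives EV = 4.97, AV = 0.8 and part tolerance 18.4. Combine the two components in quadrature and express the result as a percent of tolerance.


GRR = sqrt(EV^2 + AV^2) = sqrt(4.97^2 + 0.8^2) = 5.0339746
%GRR = GRR / tol * 100 = 5.0339746 / 18.4 * 100
%GRR = 27.3586

27.3586


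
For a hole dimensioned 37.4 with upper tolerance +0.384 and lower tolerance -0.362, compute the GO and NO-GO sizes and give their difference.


GO = nominal - lower_tol (smallest hole = maximum material condition)
GO = 37.4 - 0.362 = 37.038
NO-GO = nominal + upper_tol (largest hole = least material condition)
NO-GO = 37.4 + 0.384 = 37.784
spread = NO-GO - GO = 37.784 - 37.038 = 0.7460

0.7460


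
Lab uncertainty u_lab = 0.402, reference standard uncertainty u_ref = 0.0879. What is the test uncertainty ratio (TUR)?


TUR = u_lab / u_ref
= 0.402 / 0.0879
= 4.5734

4.5734


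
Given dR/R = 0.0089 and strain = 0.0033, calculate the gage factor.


GF = (dR/R) / epsilon
= 0.0089 / 0.0033
= 2.6970

2.6970


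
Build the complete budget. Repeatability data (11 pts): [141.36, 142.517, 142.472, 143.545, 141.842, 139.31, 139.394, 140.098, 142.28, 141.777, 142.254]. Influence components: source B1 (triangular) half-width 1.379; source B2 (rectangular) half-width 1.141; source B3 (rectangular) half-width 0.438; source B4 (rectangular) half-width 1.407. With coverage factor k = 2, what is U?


mean = (141.36 + 142.517 + 142.472 + 143.545 + 141.842 + 139.31 + 139.394 + 140.098 + 142.28 + 141.777 + 142.254) / 11 = 141.5317273
s = sqrt(sum((x - mean)^2)/(n-1)) = 1.368838
u_A = s / sqrt(n) = 1.368838 / sqrt(11) = 0.41272019
u_B1 = 1.379 / sqrt(6) = 0.56297439
u_B2 = 1.141 / sqrt(3) = 0.65875666
u_B3 = 0.438 / sqrt(3) = 0.25287942
u_B4 = 1.407 / sqrt(3) = 0.81233183
uc = sqrt(0.41272019^2 + 0.56297439^2 + 0.65875666^2 + 0.25287942^2 + 0.81233183^2) = 1.2826026
U = k * uc = 2 * 1.2826026
U = 2.5652

2.5652


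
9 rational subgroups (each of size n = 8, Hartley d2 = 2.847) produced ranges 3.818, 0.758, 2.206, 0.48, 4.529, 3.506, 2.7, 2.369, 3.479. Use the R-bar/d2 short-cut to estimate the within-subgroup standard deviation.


R_bar = (3.818 + 0.758 + 2.206 + 0.48 + 4.529 + 3.506 + 2.7 + 2.369 + 3.479) / 9
R_bar = 23.845 / 9 = 2.6494444
sigma_hat = R_bar / d2 = 2.6494444 / 2.847 = 0.9306

0.9306


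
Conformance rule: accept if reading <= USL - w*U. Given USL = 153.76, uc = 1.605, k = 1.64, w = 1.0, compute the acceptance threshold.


U = k * uc = 1.64 * 1.605 = 2.6322
guard band g = w * U = 1.0 * 2.6322 = 2.6322
AL = USL - g = 153.76 - 2.6322
AL = 151.1278

151.1278


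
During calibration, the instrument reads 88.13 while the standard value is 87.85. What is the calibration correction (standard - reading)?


Correction = standard - reading
= 87.85 - 88.13
= -0.2800

-0.2800


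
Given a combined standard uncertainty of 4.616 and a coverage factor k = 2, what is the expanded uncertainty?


U = k * uc
U = 2 * 4.616
U = 9.2320

9.2320


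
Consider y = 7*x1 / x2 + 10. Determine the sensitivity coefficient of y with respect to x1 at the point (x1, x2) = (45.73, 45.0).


y = 7*x1 / x2 + 10
dy/dx1 = 7/x2
Evaluate at x2 = 45.0: c1 = 7 / 45.0
c1 = 0.1556

0.1556


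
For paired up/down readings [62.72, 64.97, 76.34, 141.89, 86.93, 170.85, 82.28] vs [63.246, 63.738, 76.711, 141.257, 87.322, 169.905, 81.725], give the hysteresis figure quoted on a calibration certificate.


|62.72 - 63.246| = 0.5260
|64.97 - 63.738| = 1.2320
|76.34 - 76.711| = 0.3710
|141.89 - 141.257| = 0.6330
|86.93 - 87.322| = 0.3920
|170.85 - 169.905| = 0.9450
|82.28 - 81.725| = 0.5550
hysteresis = max(diffs) = 1.2320

1.2320


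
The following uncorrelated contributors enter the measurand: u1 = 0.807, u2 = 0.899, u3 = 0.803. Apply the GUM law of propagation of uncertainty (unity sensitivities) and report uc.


uc = sqrt(0.807^2 + 0.899^2 + 0.803^2)
uc = sqrt(2.104259)
uc = 1.4506

1.4506


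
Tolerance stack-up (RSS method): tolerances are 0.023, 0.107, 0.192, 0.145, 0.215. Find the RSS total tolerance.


RSS = sqrt(0.023^2 + 0.107^2 + 0.192^2 + 0.145^2 + 0.215^2)
= sqrt(0.116092)
= 0.3407

0.3407


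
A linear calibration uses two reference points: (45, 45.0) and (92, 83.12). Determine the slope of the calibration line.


slope = (y2 - y1) / (x2 - x1)
= (83.12 - 45.0) / (92 - 45)
= 38.1200 / 47
= 0.8111

0.8111


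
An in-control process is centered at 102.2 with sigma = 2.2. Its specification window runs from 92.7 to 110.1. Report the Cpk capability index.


Cpu = (USL - mean) / (3*sigma) = (110.1 - 102.2) / (3*2.2) = 1.1970
Cpl = (mean - LSL) / (3*sigma) = (102.2 - 92.7) / (3*2.2) = 1.4394
Cpk = min(Cpu, Cpl) = 1.1970

1.1970


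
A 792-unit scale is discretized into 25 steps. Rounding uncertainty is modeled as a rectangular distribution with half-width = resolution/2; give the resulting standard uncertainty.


resolution = range / divisions
resolution = 792 / 25 = 31.68
u_res = resolution / (2*sqrt(3))
u_res = 31.68 / 3.4641016
u_res = 9.1452

9.1452


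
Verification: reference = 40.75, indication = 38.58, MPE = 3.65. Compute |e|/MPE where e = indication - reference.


e = indication - reference = 38.58 - 40.75 = -2.1700
|e| = 2.1700
ratio = |e| / MPE = 2.1700 / 3.65
ratio = 0.5945

0.5945


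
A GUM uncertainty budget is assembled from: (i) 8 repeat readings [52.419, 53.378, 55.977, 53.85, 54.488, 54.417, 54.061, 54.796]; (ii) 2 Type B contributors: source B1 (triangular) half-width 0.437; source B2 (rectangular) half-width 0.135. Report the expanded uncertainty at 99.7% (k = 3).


mean = (52.419 + 53.378 + 55.977 + 53.85 + 54.488 + 54.417 + 54.061 + 54.796) / 8 = 54.17325
s = sqrt(sum((x - mean)^2)/(n-1)) = 1.0438062
u_A = s / sqrt(n) = 1.0438062 / sqrt(8) = 0.36904122
u_B1 = 0.437 / sqrt(6) = 0.1784045
u_B2 = 0.135 / sqrt(3) = 0.077942286
uc = sqrt(0.36904122^2 + 0.1784045^2 + 0.077942286^2) = 0.41724644
U = k * uc = 3 * 0.41724644
U = 1.2517

1.2517


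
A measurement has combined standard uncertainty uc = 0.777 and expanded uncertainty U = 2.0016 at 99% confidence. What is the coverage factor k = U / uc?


k = U / uc
k = 2.0016 / 0.777
k = 2.576

2.576


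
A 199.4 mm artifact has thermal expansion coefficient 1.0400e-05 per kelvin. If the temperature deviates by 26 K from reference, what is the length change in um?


dL = L * alpha * dT
= 199.4 * 1.0400e-05 * 26
= 0.0539178 mm
dL_um = 0.0539178 * 1000 = 53.9178 um

53.9178


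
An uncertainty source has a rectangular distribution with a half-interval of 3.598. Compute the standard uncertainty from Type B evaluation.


u_B = half_width / sqrt(3)
u_B = 3.598 / 1.7320508
u_B = 2.0773

2.0773


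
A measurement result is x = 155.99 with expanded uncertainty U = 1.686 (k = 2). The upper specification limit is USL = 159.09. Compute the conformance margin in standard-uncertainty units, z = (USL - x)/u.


u = U / k = 1.686 / 2 = 0.843
margin = |USL - x| = |159.09 - 155.99| = 3.1
z = margin / u = 3.1 / 0.843
z = 3.6773

3.6773


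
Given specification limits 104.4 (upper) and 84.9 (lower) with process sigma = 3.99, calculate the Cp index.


Cp = (USL - LSL) / (6 * sigma)
= (104.4 - 84.9) / (6 * 3.99)
= 19.5000 / 23.9400
= 0.8145

0.8145


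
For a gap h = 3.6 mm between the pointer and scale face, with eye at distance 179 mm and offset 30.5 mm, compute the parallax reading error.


error = h * offset / d
= 3.6 * 30.5 / 179
= 0.6134

0.6134


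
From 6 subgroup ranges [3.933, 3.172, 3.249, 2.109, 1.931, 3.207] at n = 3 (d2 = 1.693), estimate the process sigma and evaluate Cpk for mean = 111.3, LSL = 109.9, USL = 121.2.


R_bar = (3.933 + 3.172 + 3.249 + 2.109 + 1.931 + 3.207) / 6 = 2.9335
sigma = R_bar / d2 = 2.9335 / 1.693 = 1.732723
Cp = (USL - LSL)/(6*sigma) = (121.2 - 109.9)/(6*1.732723) = 1.0869
Cpu = (121.2 - 111.3)/(3*1.732723) = 1.9045
Cpl = (111.3 - 109.9)/(3*1.732723) = 0.2693
Cpk = min(Cpu, Cpl) = 0.2693

0.2693


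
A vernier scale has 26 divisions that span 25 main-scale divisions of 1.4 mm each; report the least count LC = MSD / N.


LC = MSD / n_div
= 1.4 / 26
= 0.0538

0.0538


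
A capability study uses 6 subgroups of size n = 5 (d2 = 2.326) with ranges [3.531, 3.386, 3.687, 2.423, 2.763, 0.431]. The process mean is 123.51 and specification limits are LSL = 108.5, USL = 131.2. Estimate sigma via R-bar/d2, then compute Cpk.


R_bar = (3.531 + 3.386 + 3.687 + 2.423 + 2.763 + 0.431) / 6 = 2.7035
sigma = R_bar / d2 = 2.7035 / 2.326 = 1.1622958
Cp = (USL - LSL)/(6*sigma) = (131.2 - 108.5)/(6*1.1622958) = 3.2551
Cpu = (131.2 - 123.51)/(3*1.1622958) = 2.2054
Cpl = (123.51 - 108.5)/(3*1.1622958) = 4.3047
Cpk = min(Cpu, Cpl) = 2.2054

2.2054
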